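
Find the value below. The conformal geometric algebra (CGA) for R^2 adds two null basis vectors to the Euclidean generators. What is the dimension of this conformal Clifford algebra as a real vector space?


The conformal model of R^2 uses Cl(3,1): the 2 Euclidean generators plus two extra orthogonal generators e+ (e+^2 = +1) and e- (e-^2 = -1), from which the null vectors e0, einf are built.
Number of generators m = 2 + 2 = 4.
dim Cl(p,q) = 2^m = 2^4 = 16


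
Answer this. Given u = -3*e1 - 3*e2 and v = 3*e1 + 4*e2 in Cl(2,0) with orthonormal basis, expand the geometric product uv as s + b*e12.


Expand: (-3*e1 - 3*e2)(3*e1 + 4*e2)
= (-3)*3*e1e1 + (-3)*4*e1e2 + (-3)*3*e2e1 + (-3)*4*e2e2
Using e1^2 = e2^2 = 1, e2e1 = -e1e2:
Scalar part s = (-3)*3 + (-3)*4 = -9 + (-12) = -21
Bivector part b = (-3)*4 - (-3)*3 = -12 - (-9) = -3
uv = -21 - 3*e12


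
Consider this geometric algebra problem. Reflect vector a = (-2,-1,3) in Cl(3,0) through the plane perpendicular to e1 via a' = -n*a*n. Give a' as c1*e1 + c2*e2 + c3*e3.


Reflection formula: a' = -n*a*n, with n = e1 (unit vector, n^2 = 1).
For reflection through hyperplane perp to e1:
The component along e1 flips sign, others stay.
a = (-2, -1, 3)
a' = (2, -1, 3)
a' = 2*e1 - 1*e2 + 3*e3


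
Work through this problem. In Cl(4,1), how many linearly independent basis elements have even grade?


Even subalgebra dimension = 2^(n-1)
n = 4 + 1 = 5
2^(5 - 1) = 2^4 = 16
Verification: sum of C(5,k) for even k = 1 + 10 + 5 = 16
Result = 16


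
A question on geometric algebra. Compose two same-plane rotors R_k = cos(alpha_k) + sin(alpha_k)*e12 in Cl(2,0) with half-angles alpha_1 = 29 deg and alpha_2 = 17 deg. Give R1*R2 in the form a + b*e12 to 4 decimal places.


Same-plane rotors commute and their half-angles add:
R1*R2 = cos(a1 + a2) + sin(a1 + a2)*e12.
a1 + a2 = 29 + 17 = 46 deg
cos(46 deg) = 0.6947
sin(46 deg) = 0.7193
R1*R2 = 0.6947 + 0.7193*e12


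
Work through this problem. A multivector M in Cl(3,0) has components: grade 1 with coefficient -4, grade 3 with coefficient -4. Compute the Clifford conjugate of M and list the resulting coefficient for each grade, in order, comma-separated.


Clifford conjugate sign for grade k: (-1)^(k(k+1)/2)
Grade 1: (-1)^(1*2/2) = (-1)^1 = -1, coeff -4 -> 4
Grade 3: (-1)^(3*4/2) = (-1)^6 = 1, coeff -4 -> -4
Conjugated coefficients: 4, -4


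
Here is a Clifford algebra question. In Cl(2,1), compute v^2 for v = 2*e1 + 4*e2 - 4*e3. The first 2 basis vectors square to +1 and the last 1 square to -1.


v^2 = sum of c_i^2 * e_i^2
Positive signature terms (e_i^2 = +1): 2^2 + 4^2 = 20
Negative signature terms (e_j^2 = -1): (-4)^2 = 16
v^2 = 20 - 16 = 4


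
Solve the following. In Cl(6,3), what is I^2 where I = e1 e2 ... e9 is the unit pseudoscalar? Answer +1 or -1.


The pseudoscalar I = e1...e_n (product of all n generators) of Cl(p,q) satisfies I^2 = (-1)^(q + n(n-1)/2).
p = 6, q = 3, n = p + q = 9
n(n-1)/2 = 9 * 8 / 2 = 36
Exponent = q + n(n-1)/2 = 3 + 36 = 39
I^2 = (-1)^39 = -1


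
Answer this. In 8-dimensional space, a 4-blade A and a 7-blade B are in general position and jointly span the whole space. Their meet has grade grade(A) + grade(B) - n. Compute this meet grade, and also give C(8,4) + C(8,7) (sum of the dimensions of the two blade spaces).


Meet grade = grade(A) + grade(B) - n
= 4 + 7 - 8 = 3
C(8,4) = 70
C(8,7) = 8
dim_A + dim_B = 70 + 8 = 78


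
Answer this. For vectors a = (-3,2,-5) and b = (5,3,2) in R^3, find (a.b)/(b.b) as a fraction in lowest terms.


Projection coefficient = (a . b) / (b . b)
a . b = (-3)*5 + 2*3 + (-5)*2
= -15 + 6 + (-10) = -19
b . b = 5^2 + 3^2 + 2^2
= 25 + 9 + 4 = 38
Coefficient = -19/38
In lowest terms: -1/2


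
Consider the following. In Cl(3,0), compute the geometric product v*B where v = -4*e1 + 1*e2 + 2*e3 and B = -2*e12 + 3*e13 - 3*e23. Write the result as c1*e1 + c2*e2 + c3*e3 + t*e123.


vB has grade-1 (vector) and grade-3 (trivector) parts: vB = (v _| B) + (v ^ B).
Vector part <vB>_1:
  e1: -v2*b12 - v3*b13 = -(1)*(-2) - (2)*(3) = -4
  e2: v1*b12 - v3*b23 = (-4)*(-2) - (2)*(-3) = 14
  e3: v1*b13 + v2*b23 = (-4)*(3) + (1)*(-3) = -15
Trivector part <vB>_3:
  e123: v1*b23 - v2*b13 + v3*b12 = (-4)*(-3) - (1)*(3) + (2)*(-2) = 5
vB = -4*e1 + 14*e2 - 15*e3 + 5*e123


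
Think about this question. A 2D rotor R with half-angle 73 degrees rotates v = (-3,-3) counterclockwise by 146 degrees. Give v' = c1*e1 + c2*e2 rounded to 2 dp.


Rotor R = cos(73deg) - sin(73deg)*e12
Rotation angle theta = 2 * 73 = 146 degrees
v' = R*v*~R rotates v by theta.
cos(146deg) = -0.8290, sin(146deg) = 0.5592
v'_1 = -3*cos(146deg) - (-3)*sin(146deg)
= -3*(-0.8290) - (-3)*0.5592
= 4.16
v'_2 = -3*sin(146deg) + (-3)*cos(146deg)
= -3*0.5592 + (-3)*(-0.8290)
= 0.81
v' = 4.16*e1 + 0.81*e2


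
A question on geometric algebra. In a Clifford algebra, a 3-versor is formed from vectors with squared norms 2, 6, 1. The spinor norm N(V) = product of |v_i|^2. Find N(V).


Spinor norm N(V) = |v1|^2 * |v2|^2 * ... * |v3|^2
= 2 * 6 * 1
Running product: 2, 12, 12
N(V) = 12


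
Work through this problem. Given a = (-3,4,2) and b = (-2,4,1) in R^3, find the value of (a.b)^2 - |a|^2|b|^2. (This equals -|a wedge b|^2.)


a . b = (-3)*(-2) + 4*4 + 2*1
= 6 + 16 + 2 = 24
|a|^2 = (-3)^2 + 4^2 + 2^2 = 29
|b|^2 = (-2)^2 + 4^2 + 1^2 = 21
(a.b)^2 = 24^2 = 576
|a|^2 * |b|^2 = 29 * 21 = 609
Result = 576 - 609 = -33


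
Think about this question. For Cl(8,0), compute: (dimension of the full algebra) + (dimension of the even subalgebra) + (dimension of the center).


n = 8 + 0 = 8
Total dim = 2^8 = 256
Even subalgebra dim = 2^7 = 128
n is even, so center dim = 1
Sum = 256 + 128 + 1 = 385


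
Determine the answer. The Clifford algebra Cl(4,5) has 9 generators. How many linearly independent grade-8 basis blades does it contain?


Number of grade-k basis blades in Cl(p,q) with n = p + q is C(n, k).
n = 4 + 5 = 9
C(9, 8) = 9! / (8! * 1!)
= 362880 / (40320 * 1)
= 9


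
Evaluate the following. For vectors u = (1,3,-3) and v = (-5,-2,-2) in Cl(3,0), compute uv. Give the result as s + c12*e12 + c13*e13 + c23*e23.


In Cl(3,0): e_i^2 = 1, e_ie_j = -e_je_i for i != j.
Scalar part = u . v = 1*(-5) + 3*(-2) + (-3)*(-2)
= -5 + (-6) + 6 = -5
e12 coeff = 1*(-2) - 3*(-5) = -2 - (-15) = 13
e13 coeff = 1*(-2) - (-3)*(-5) = -2 - 15 = -17
e23 coeff = 3*(-2) - (-3)*(-2) = -6 - 6 = -12
uv = -5 + 13*e12 - 17*e13 - 12*e23


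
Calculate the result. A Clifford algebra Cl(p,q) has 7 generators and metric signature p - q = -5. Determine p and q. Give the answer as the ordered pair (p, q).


We need p + q = 7 and p - q = -5.
Adding: 2p = 7 + (-5) = 2, so p = 1.
Then q = 7 - 1 = 6.
(p, q) = (1, 6)


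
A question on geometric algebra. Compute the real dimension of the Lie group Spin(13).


Spin(n) double-covers SO(n); both have Lie algebra so(n) of dimension n(n-1)/2.
n = 13
n(n-1) = 13 * 12 = 156
dim Spin(13) = 156/2 = 78


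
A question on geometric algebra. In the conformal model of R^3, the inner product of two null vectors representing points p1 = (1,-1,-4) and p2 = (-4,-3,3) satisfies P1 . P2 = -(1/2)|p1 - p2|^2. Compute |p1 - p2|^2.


p1 - p2 = (5, 2, -7)
|p1 - p2|^2 = 5^2 + 2^2 + (-7)^2
= 25 + 4 + 49
= 78


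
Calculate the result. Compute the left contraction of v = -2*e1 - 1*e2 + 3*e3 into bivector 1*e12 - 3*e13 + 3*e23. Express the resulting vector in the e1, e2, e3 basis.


Left contraction v _| B = <vB>_1 (grade-1 part of the geometric product vB).
Using e1_|e12 = e2, e2_|e12 = -e1, e1_|e13 = e3, e3_|e13 = -e1, e2_|e23 = e3, e3_|e23 = -e2:
e1 coeff: -v2*b12 - v3*b13 = -(-1)*(1) - (3)*(-3) = 10
e2 coeff: v1*b12 - v3*b23 = (-2)*(1) - (3)*(3) = -11
e3 coeff: v1*b13 + v2*b23 = (-2)*(-3) + (-1)*(3) = 3
v _| B = 10*e1 - 11*e2 + 3*e3


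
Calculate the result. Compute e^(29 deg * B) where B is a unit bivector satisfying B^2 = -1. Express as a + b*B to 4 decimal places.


For a unit bivector B with B^2 = -1, the exponential series gives
e^(theta*B) = cos(theta) + sin(theta)*B (the GA analogue of Euler's formula).
theta = 29 degrees = 0.506145 rad
cos(29 deg) = 0.8746
sin(29 deg) = 0.4848
exp(theta*B) = 0.8746 + 0.4848*B


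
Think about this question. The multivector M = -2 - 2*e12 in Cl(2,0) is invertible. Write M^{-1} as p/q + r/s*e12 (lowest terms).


M = -2 - 2*e12, where e12^2 = -1.
Since M commutes with its reverse ~M = a - b*e12, M * ~M = a^2 - b^2*e12^2 = a^2 + b^2.
So M^{-1} = ~M / (a^2 + b^2) = (a - b*e12)/(a^2 + b^2).
a^2 + b^2 = 4 + 4 = 8
Scalar part = -2/8 = -1/4
Bivector coeff = 2/8 = 1/4
M^{-1} = -1/4 + 1/4*e12


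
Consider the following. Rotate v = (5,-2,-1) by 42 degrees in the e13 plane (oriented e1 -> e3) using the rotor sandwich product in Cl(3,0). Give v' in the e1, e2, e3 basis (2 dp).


Rotor R = cos(21deg) - sin(21deg)*e13
Rotation angle theta = 2 * 21 = 42 degrees in the e13 plane (e1 -> e3).
The component perpendicular to the plane (e2) is invariant: v'_2 = v2 = -2.00
cos(42deg) = 0.7431, sin(42deg) = 0.6691
v'_1 = v1*cos(theta) - v3*sin(theta) = 5*0.7431 - (-1)*0.6691 = 4.38
v'_3 = v1*sin(theta) + v3*cos(theta) = 5*0.6691 + (-1)*0.7431 = 2.60
v' = 4.38*e1 - 2.00*e2 + 2.60*e3


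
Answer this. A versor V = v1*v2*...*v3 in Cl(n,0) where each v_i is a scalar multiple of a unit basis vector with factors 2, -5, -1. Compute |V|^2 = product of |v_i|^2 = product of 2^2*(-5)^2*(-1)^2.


Each vector v_i has |v_i|^2 = s_i^2
Squared scales: 2^2 = 4, (-5)^2 = 25, (-1)^2 = 1
|V|^2 = 4 * 25 * 1
= 100


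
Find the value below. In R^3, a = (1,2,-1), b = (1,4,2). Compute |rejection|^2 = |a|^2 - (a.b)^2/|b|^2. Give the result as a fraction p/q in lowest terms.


|a|^2 = 1^2 + 2^2 + (-1)^2 = 6
|b|^2 = 1^2 + 4^2 + 2^2 = 21
a . b = 1*1 + 2*4 + (-1)*2 = 7
(a.b)^2 = 7^2 = 49
|rej|^2 = 6 - 49/21
= (126 - 49)/21
= 77/21
In lowest terms: 11/3


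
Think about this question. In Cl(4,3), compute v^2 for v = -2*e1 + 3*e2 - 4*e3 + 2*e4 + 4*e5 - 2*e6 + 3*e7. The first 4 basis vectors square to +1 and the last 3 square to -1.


v^2 = sum of c_i^2 * e_i^2
Positive signature terms (e_i^2 = +1): (-2)^2 + 3^2 + (-4)^2 + 2^2 = 33
Negative signature terms (e_j^2 = -1): 4^2 + (-2)^2 + 3^2 = 29
v^2 = 33 - 29 = 4


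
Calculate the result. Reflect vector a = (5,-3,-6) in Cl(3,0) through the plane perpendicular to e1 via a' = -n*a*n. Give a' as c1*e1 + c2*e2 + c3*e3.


Reflection formula: a' = -n*a*n, with n = e1 (unit vector, n^2 = 1).
For reflection through hyperplane perp to e1:
The component along e1 flips sign, others stay.
a = (5, -3, -6)
a' = (-5, -3, -6)
a' = -5*e1 - 3*e2 - 6*e3


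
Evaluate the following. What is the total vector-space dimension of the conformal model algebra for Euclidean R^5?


The conformal model of R^5 uses Cl(6,1): the 5 Euclidean generators plus two extra orthogonal generators e+ (e+^2 = +1) and e- (e-^2 = -1), from which the null vectors e0, einf are built.
Number of generators m = 5 + 2 = 7.
dim Cl(p,q) = 2^m = 2^7 = 128


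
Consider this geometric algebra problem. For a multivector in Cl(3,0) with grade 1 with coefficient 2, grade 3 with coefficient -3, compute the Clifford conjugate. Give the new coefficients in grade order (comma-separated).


Clifford conjugate sign for grade k: (-1)^(k(k+1)/2)
Grade 1: (-1)^(1*2/2) = (-1)^1 = -1, coeff 2 -> -2
Grade 3: (-1)^(3*4/2) = (-1)^6 = 1, coeff -3 -> -3
Conjugated coefficients: -2, -3


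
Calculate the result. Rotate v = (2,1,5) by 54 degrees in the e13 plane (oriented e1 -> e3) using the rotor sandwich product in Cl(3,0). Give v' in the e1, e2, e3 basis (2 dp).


Rotor R = cos(27deg) - sin(27deg)*e13
Rotation angle theta = 2 * 27 = 54 degrees in the e13 plane (e1 -> e3).
The component perpendicular to the plane (e2) is invariant: v'_2 = v2 = 1.00
cos(54deg) = 0.5878, sin(54deg) = 0.8090
v'_1 = v1*cos(theta) - v3*sin(theta) = 2*0.5878 - 5*0.8090 = -2.87
v'_3 = v1*sin(theta) + v3*cos(theta) = 2*0.8090 + 5*0.5878 = 4.56
v' = -2.87*e1 + 1.00*e2 + 4.56*e3


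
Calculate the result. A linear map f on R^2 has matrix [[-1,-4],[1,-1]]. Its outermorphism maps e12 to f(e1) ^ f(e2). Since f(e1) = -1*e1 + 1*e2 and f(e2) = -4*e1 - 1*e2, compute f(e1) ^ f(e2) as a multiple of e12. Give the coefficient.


The outermorphism of a linear map f sends e1^e2 to f(e1)^f(e2).
f(e1) = -1*e1 + 1*e2
f(e2) = -4*e1 - 1*e2
f(e1) ^ f(e2) = (-1*e1 + 1*e2) ^ (-4*e1 - 1*e2)
= (-1)*(-1)*e12 + 1*(-4)*e21
= (1 - (-4))*e12
= 5*e12
Coefficient = 5


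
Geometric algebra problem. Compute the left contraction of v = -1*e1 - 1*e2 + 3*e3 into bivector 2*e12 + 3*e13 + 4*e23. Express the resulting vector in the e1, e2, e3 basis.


Left contraction v _| B = <vB>_1 (grade-1 part of the geometric product vB).
Using e1_|e12 = e2, e2_|e12 = -e1, e1_|e13 = e3, e3_|e13 = -e1, e2_|e23 = e3, e3_|e23 = -e2:
e1 coeff: -v2*b12 - v3*b13 = -(-1)*(2) - (3)*(3) = -7
e2 coeff: v1*b12 - v3*b23 = (-1)*(2) - (3)*(4) = -14
e3 coeff: v1*b13 + v2*b23 = (-1)*(3) + (-1)*(4) = -7
v _| B = -7*e1 - 14*e2 - 7*e3


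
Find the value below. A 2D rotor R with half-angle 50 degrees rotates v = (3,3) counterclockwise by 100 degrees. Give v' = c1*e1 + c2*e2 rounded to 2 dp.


Rotor R = cos(50deg) - sin(50deg)*e12
Rotation angle theta = 2 * 50 = 100 degrees
v' = R*v*~R rotates v by theta.
cos(100deg) = -0.1736, sin(100deg) = 0.9848
v'_1 = 3*cos(100deg) - 3*sin(100deg)
= 3*(-0.1736) - 3*0.9848
= -3.48
v'_2 = 3*sin(100deg) + 3*cos(100deg)
= 3*0.9848 + 3*(-0.1736)
= 2.43
v' = -3.48*e1 + 2.43*e2


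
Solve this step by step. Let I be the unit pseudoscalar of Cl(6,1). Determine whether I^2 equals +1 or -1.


The pseudoscalar I = e1...e_n (product of all n generators) of Cl(p,q) satisfies I^2 = (-1)^(q + n(n-1)/2).
p = 6, q = 1, n = p + q = 7
n(n-1)/2 = 7 * 6 / 2 = 21
Exponent = q + n(n-1)/2 = 1 + 21 = 22
I^2 = (-1)^22 = +1


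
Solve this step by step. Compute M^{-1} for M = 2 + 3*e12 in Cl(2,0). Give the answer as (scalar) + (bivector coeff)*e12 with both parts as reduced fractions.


M = 2 + 3*e12, where e12^2 = -1.
Since M commutes with its reverse ~M = a - b*e12, M * ~M = a^2 - b^2*e12^2 = a^2 + b^2.
So M^{-1} = ~M / (a^2 + b^2) = (a - b*e12)/(a^2 + b^2).
a^2 + b^2 = 4 + 9 = 13
Scalar part = 2/13 = 2/13
Bivector coeff = -3/13 = -3/13
M^{-1} = 2/13 - 3/13*e12


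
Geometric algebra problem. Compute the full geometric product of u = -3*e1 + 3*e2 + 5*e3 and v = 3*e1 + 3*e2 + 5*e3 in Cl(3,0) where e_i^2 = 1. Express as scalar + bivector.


In Cl(3,0): e_i^2 = 1, e_ie_j = -e_je_i for i != j.
Scalar part = u . v = (-3)*3 + 3*3 + 5*5
= -9 + 9 + 25 = 25
e12 coeff = (-3)*3 - 3*3 = -9 - 9 = -18
e13 coeff = (-3)*5 - 5*3 = -15 - 15 = -30
e23 coeff = 3*5 - 5*3 = 15 - 15 = 0
uv = 25 - 18*e12 - 30*e13 + 0*e23


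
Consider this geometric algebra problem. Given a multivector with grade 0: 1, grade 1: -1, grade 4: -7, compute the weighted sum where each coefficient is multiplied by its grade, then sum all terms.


Grade-weighted sum = sum of grade_k * coefficient_k
0*1 = 0
1*(-1) = -1
4*(-7) = -28
Total = 0 + (-1) + (-28) = -29


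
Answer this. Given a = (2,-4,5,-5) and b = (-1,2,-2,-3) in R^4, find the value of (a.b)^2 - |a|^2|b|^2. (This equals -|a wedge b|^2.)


a . b = 2*(-1) + (-4)*2 + 5*(-2) + (-5)*(-3)
= -2 + (-8) + (-10) + 15 = -5
|a|^2 = 2^2 + (-4)^2 + 5^2 + (-5)^2 = 70
|b|^2 = (-1)^2 + 2^2 + (-2)^2 + (-3)^2 = 18
(a.b)^2 = (-5)^2 = 25
|a|^2 * |b|^2 = 70 * 18 = 1260
Result = 25 - 1260 = -1235


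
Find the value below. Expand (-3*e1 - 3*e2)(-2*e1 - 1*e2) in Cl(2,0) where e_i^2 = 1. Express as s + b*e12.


Expand: (-3*e1 - 3*e2)(-2*e1 - 1*e2)
= (-3)*(-2)*e1e1 + (-3)*(-1)*e1e2 + (-3)*(-2)*e2e1 + (-3)*(-1)*e2e2
Using e1^2 = e2^2 = 1, e2e1 = -e1e2:
Scalar part s = (-3)*(-2) + (-3)*(-1) = 6 + 3 = 9
Bivector part b = (-3)*(-1) - (-3)*(-2) = 3 - 6 = -3
uv = 9 - 3*e12


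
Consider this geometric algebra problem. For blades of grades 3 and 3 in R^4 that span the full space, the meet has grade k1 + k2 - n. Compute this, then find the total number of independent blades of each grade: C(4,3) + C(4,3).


Meet grade = grade(A) + grade(B) - n
= 3 + 3 - 4 = 2
C(4,3) = 4
C(4,3) = 4
dim_A + dim_B = 4 + 4 = 8


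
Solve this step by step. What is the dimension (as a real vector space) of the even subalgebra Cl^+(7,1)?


Even subalgebra dimension = 2^(n-1)
n = 7 + 1 = 8
2^(8 - 1) = 2^7 = 128
Verification: sum of C(8,k) for even k = 1 + 28 + 70 + 28 + 1 = 128
Result = 128


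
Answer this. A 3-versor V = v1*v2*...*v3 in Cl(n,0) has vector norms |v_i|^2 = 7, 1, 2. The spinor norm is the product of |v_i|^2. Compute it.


Spinor norm N(V) = |v1|^2 * |v2|^2 * ... * |v3|^2
= 7 * 1 * 2
Running product: 7, 7, 14
N(V) = 14


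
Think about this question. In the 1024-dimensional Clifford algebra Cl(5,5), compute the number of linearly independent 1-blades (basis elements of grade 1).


Number of grade-k basis blades in Cl(p,q) with n = p + q is C(n, k).
n = 5 + 5 = 10
C(10, 1) = 10! / (1! * 9!)
= 3628800 / (1 * 362880)
= 10


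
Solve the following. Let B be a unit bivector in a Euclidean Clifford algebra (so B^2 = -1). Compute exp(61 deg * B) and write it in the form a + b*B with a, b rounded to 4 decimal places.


For a unit bivector B with B^2 = -1, the exponential series gives
e^(theta*B) = cos(theta) + sin(theta)*B (the GA analogue of Euler's formula).
theta = 61 degrees = 1.064651 rad
cos(61 deg) = 0.4848
sin(61 deg) = 0.8746
exp(theta*B) = 0.4848 + 0.8746*B


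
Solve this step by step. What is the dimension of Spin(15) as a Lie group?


Spin(n) double-covers SO(n); both have Lie algebra so(n) of dimension n(n-1)/2.
n = 15
n(n-1) = 15 * 14 = 210
dim Spin(15) = 210/2 = 105


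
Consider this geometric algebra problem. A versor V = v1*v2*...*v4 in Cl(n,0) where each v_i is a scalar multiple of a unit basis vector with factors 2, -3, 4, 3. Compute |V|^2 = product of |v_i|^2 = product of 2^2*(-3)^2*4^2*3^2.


Each vector v_i has |v_i|^2 = s_i^2
Squared scales: 2^2 = 4, (-3)^2 = 9, 4^2 = 16, 3^2 = 9
|V|^2 = 4 * 9 * 16 * 9
= 5184


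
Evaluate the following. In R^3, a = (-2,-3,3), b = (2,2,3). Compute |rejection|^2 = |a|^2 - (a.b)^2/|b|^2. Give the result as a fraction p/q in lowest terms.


|a|^2 = (-2)^2 + (-3)^2 + 3^2 = 22
|b|^2 = 2^2 + 2^2 + 3^2 = 17
a . b = (-2)*2 + (-3)*2 + 3*3 = -1
(a.b)^2 = (-1)^2 = 1
|rej|^2 = 22 - 1/17
= (374 - 1)/17
= 373/17
In lowest terms: 373/17


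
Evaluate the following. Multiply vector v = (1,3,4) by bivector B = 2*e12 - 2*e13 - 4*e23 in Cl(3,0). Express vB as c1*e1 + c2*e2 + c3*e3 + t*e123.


vB has grade-1 (vector) and grade-3 (trivector) parts: vB = (v _| B) + (v ^ B).
Vector part <vB>_1:
  e1: -v2*b12 - v3*b13 = -(3)*(2) - (4)*(-2) = 2
  e2: v1*b12 - v3*b23 = (1)*(2) - (4)*(-4) = 18
  e3: v1*b13 + v2*b23 = (1)*(-2) + (3)*(-4) = -14
Trivector part <vB>_3:
  e123: v1*b23 - v2*b13 + v3*b12 = (1)*(-4) - (3)*(-2) + (4)*(2) = 10
vB = 2*e1 + 18*e2 - 14*e3 + 10*e123


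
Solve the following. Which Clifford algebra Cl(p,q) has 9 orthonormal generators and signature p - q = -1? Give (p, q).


We need p + q = 9 and p - q = -1.
Adding: 2p = 9 + (-1) = 8, so p = 4.
Then q = 9 - 4 = 5.
(p, q) = (4, 5)


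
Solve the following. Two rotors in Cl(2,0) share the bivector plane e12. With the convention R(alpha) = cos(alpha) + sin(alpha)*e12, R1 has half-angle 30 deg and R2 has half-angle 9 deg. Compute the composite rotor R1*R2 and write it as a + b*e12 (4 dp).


Same-plane rotors commute and their half-angles add:
R1*R2 = cos(a1 + a2) + sin(a1 + a2)*e12.
a1 + a2 = 30 + 9 = 39 deg
cos(39 deg) = 0.7771
sin(39 deg) = 0.6293
R1*R2 = 0.7771 + 0.6293*e12


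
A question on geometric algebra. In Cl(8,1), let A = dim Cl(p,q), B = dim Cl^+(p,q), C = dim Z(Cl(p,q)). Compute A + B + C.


n = 8 + 1 = 9
Total dim = 2^9 = 512
Even subalgebra dim = 2^8 = 256
n is odd, so center dim = 2
Sum = 512 + 256 + 2 = 770


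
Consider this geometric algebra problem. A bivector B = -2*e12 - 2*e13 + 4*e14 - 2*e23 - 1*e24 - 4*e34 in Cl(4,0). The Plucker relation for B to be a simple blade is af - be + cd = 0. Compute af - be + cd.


Plucker relation: af - be + cd
a*f = (-2)*(-4) = 8
b*e = (-2)*(-1) = 2
c*d = 4*(-2) = -8
af - be + cd = 8 - 2 + (-8)
= -2


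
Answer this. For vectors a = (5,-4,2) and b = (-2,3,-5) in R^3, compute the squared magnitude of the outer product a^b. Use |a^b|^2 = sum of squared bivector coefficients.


a wedge b = (a1*b2 - a2*b1)*e12 + (a1*b3 - a3*b1)*e13 + (a2*b3 - a3*b2)*e23
e12 coeff: 5*3 - (-4)*(-2) = 15 - 8 = 7
e13 coeff: 5*(-5) - 2*(-2) = -25 - (-4) = -21
e23 coeff: (-4)*(-5) - 2*3 = 20 - 6 = 14
|a wedge b|^2 = 7^2 + (-21)^2 + 14^2
= 49 + 441 + 196
= 686


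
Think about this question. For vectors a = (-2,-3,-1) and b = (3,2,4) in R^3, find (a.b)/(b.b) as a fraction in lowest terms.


Projection coefficient = (a . b) / (b . b)
a . b = (-2)*3 + (-3)*2 + (-1)*4
= -6 + (-6) + (-4) = -16
b . b = 3^2 + 2^2 + 4^2
= 9 + 4 + 16 = 29
Coefficient = -16/29
In lowest terms: -16/29


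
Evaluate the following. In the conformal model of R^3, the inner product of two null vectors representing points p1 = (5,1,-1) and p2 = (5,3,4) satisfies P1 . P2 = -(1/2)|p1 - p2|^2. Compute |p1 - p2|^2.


p1 - p2 = (0, -2, -5)
|p1 - p2|^2 = 0^2 + (-2)^2 + (-5)^2
= 0 + 4 + 25
= 29


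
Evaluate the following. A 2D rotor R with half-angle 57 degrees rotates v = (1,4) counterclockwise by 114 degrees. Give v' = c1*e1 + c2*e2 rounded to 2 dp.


Rotor R = cos(57deg) - sin(57deg)*e12
Rotation angle theta = 2 * 57 = 114 degrees
v' = R*v*~R rotates v by theta.
cos(114deg) = -0.4067, sin(114deg) = 0.9135
v'_1 = 1*cos(114deg) - 4*sin(114deg)
= 1*(-0.4067) - 4*0.9135
= -4.06
v'_2 = 1*sin(114deg) + 4*cos(114deg)
= 1*0.9135 + 4*(-0.4067)
= -0.71
v' = -4.06*e1 - 0.71*e2


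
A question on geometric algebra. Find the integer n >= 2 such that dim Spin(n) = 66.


dim Spin(n) = dim so(n) = n(n-1)/2.
Solve n(n-1)/2 = 66, i.e. n^2 - n - 132 = 0.
Discriminant = 1 + 8*66 = 529
n = (1 + sqrt(529))/2 = (1 + 23)/2 = 12


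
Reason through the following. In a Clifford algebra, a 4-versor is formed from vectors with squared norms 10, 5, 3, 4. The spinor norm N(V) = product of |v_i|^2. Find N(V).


Spinor norm N(V) = |v1|^2 * |v2|^2 * ... * |v4|^2
= 10 * 5 * 3 * 4
Running product: 10, 50, 150, 600
N(V) = 600


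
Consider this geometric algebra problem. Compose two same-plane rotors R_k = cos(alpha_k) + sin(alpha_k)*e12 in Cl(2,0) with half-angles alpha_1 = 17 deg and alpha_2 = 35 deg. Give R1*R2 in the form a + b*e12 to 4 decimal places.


Same-plane rotors commute and their half-angles add:
R1*R2 = cos(a1 + a2) + sin(a1 + a2)*e12.
a1 + a2 = 17 + 35 = 52 deg
cos(52 deg) = 0.6157
sin(52 deg) = 0.7880
R1*R2 = 0.6157 + 0.7880*e12


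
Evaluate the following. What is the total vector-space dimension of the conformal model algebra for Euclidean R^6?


The conformal model of R^6 uses Cl(7,1): the 6 Euclidean generators plus two extra orthogonal generators e+ (e+^2 = +1) and e- (e-^2 = -1), from which the null vectors e0, einf are built.
Number of generators m = 6 + 2 = 8.
dim Cl(p,q) = 2^m = 2^8 = 256


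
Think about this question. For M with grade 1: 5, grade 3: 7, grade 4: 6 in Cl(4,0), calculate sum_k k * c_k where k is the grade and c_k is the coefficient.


Grade-weighted sum = sum of grade_k * coefficient_k
1*5 = 5
3*7 = 21
4*6 = 24
Total = 5 + 21 + 24 = 50


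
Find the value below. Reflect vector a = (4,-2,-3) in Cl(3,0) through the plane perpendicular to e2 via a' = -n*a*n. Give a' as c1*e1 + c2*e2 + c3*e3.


Reflection formula: a' = -n*a*n, with n = e2 (unit vector, n^2 = 1).
For reflection through hyperplane perp to e2:
The component along e2 flips sign, others stay.
a = (4, -2, -3)
a' = (4, 2, -3)
a' = 4*e1 + 2*e2 - 3*e3


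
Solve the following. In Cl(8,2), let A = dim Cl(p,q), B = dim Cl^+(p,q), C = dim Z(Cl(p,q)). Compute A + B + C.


n = 8 + 2 = 10
Total dim = 2^10 = 1024
Even subalgebra dim = 2^9 = 512
n is even, so center dim = 1
Sum = 1024 + 512 + 1 = 1537


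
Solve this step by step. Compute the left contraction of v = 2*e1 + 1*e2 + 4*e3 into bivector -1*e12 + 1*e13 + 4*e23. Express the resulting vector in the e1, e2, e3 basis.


Left contraction v _| B = <vB>_1 (grade-1 part of the geometric product vB).
Using e1_|e12 = e2, e2_|e12 = -e1, e1_|e13 = e3, e3_|e13 = -e1, e2_|e23 = e3, e3_|e23 = -e2:
e1 coeff: -v2*b12 - v3*b13 = -(1)*(-1) - (4)*(1) = -3
e2 coeff: v1*b12 - v3*b23 = (2)*(-1) - (4)*(4) = -18
e3 coeff: v1*b13 + v2*b23 = (2)*(1) + (1)*(4) = 6
v _| B = -3*e1 - 18*e2 + 6*e3


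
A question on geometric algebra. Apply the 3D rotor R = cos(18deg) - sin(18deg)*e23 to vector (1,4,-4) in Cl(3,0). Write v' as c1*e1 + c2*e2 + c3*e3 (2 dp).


Rotor R = cos(18deg) - sin(18deg)*e23
Rotation angle theta = 2 * 18 = 36 degrees in the e23 plane (e2 -> e3).
The component perpendicular to the plane (e1) is invariant: v'_1 = v1 = 1.00
cos(36deg) = 0.8090, sin(36deg) = 0.5878
v'_2 = v2*cos(theta) - v3*sin(theta) = 4*0.8090 - (-4)*0.5878 = 5.59
v'_3 = v2*sin(theta) + v3*cos(theta) = 4*0.5878 + (-4)*0.8090 = -0.88
v' = 1.00*e1 + 5.59*e2 - 0.88*e3


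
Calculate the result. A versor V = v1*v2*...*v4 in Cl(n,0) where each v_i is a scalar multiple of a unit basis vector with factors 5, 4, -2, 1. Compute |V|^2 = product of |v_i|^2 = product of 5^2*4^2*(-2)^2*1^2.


Each vector v_i has |v_i|^2 = s_i^2
Squared scales: 5^2 = 25, 4^2 = 16, (-2)^2 = 4, 1^2 = 1
|V|^2 = 25 * 16 * 4 * 1
= 1600


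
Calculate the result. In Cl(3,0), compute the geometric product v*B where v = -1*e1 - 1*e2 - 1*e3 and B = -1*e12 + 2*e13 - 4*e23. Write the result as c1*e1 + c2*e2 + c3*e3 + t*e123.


vB has grade-1 (vector) and grade-3 (trivector) parts: vB = (v _| B) + (v ^ B).
Vector part <vB>_1:
  e1: -v2*b12 - v3*b13 = -(-1)*(-1) - (-1)*(2) = 1
  e2: v1*b12 - v3*b23 = (-1)*(-1) - (-1)*(-4) = -3
  e3: v1*b13 + v2*b23 = (-1)*(2) + (-1)*(-4) = 2
Trivector part <vB>_3:
  e123: v1*b23 - v2*b13 + v3*b12 = (-1)*(-4) - (-1)*(2) + (-1)*(-1) = 7
vB = 1*e1 - 3*e2 + 2*e3 + 7*e123


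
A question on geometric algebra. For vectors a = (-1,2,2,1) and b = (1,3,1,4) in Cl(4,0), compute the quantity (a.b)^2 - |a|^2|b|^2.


a . b = (-1)*1 + 2*3 + 2*1 + 1*4
= -1 + 6 + 2 + 4 = 11
|a|^2 = (-1)^2 + 2^2 + 2^2 + 1^2 = 10
|b|^2 = 1^2 + 3^2 + 1^2 + 4^2 = 27
(a.b)^2 = 11^2 = 121
|a|^2 * |b|^2 = 10 * 27 = 270
Result = 121 - 270 = -149


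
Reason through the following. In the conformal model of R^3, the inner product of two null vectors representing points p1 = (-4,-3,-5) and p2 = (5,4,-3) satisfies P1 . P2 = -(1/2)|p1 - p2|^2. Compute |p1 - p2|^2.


p1 - p2 = (-9, -7, -2)
|p1 - p2|^2 = (-9)^2 + (-7)^2 + (-2)^2
= 81 + 49 + 4
= 134


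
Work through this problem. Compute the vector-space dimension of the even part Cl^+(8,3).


Even subalgebra dimension = 2^(n-1)
n = 8 + 3 = 11
2^(11 - 1) = 2^10 = 1024
Verification: sum of C(11,k) for even k = 1 + 55 + 330 + 462 + 165 + 11 = 1024
Result = 1024


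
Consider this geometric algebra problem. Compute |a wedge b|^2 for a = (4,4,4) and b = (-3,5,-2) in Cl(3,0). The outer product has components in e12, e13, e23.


a wedge b = (a1*b2 - a2*b1)*e12 + (a1*b3 - a3*b1)*e13 + (a2*b3 - a3*b2)*e23
e12 coeff: 4*5 - 4*(-3) = 20 - (-12) = 32
e13 coeff: 4*(-2) - 4*(-3) = -8 - (-12) = 4
e23 coeff: 4*(-2) - 4*5 = -8 - 20 = -28
|a wedge b|^2 = 32^2 + 4^2 + (-28)^2
= 1024 + 16 + 784
= 1824


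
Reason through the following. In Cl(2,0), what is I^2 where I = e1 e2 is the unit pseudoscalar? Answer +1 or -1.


The pseudoscalar I = e1...e_n (product of all n generators) of Cl(p,q) satisfies I^2 = (-1)^(q + n(n-1)/2).
p = 2, q = 0, n = p + q = 2
n(n-1)/2 = 2 * 1 / 2 = 1
Exponent = q + n(n-1)/2 = 0 + 1 = 1
I^2 = (-1)^1 = -1


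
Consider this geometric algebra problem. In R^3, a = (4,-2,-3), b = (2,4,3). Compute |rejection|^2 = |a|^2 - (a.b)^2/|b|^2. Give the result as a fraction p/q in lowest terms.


|a|^2 = 4^2 + (-2)^2 + (-3)^2 = 29
|b|^2 = 2^2 + 4^2 + 3^2 = 29
a . b = 4*2 + (-2)*4 + (-3)*3 = -9
(a.b)^2 = (-9)^2 = 81
|rej|^2 = 29 - 81/29
= (841 - 81)/29
= 760/29
In lowest terms: 760/29


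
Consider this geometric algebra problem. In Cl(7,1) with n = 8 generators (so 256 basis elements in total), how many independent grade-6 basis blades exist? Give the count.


Number of grade-k basis blades in Cl(p,q) with n = p + q is C(n, k).
n = 7 + 1 = 8
C(8, 6) = 8! / (6! * 2!)
= 40320 / (720 * 2)
= 28


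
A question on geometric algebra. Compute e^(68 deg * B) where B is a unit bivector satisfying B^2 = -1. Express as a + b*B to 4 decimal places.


For a unit bivector B with B^2 = -1, the exponential series gives
e^(theta*B) = cos(theta) + sin(theta)*B (the GA analogue of Euler's formula).
theta = 68 degrees = 1.186824 rad
cos(68 deg) = 0.3746
sin(68 deg) = 0.9272
exp(theta*B) = 0.3746 + 0.9272*B


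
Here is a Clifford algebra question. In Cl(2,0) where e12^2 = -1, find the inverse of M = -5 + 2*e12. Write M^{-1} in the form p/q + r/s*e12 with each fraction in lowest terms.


M = -5 + 2*e12, where e12^2 = -1.
Since M commutes with its reverse ~M = a - b*e12, M * ~M = a^2 - b^2*e12^2 = a^2 + b^2.
So M^{-1} = ~M / (a^2 + b^2) = (a - b*e12)/(a^2 + b^2).
a^2 + b^2 = 25 + 4 = 29
Scalar part = -5/29 = -5/29
Bivector coeff = -2/29 = -2/29
M^{-1} = -5/29 - 2/29*e12


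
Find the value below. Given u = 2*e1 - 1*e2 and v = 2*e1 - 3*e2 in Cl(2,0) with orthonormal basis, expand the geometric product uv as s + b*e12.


Expand: (2*e1 - 1*e2)(2*e1 - 3*e2)
= 2*2*e1e1 + 2*(-3)*e1e2 + (-1)*2*e2e1 + (-1)*(-3)*e2e2
Using e1^2 = e2^2 = 1, e2e1 = -e1e2:
Scalar part s = 2*2 + (-1)*(-3) = 4 + 3 = 7
Bivector part b = 2*(-3) - (-1)*2 = -6 - (-2) = -4
uv = 7 - 4*e12


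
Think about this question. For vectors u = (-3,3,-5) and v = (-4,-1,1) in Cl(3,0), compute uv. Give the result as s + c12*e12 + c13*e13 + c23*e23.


In Cl(3,0): e_i^2 = 1, e_ie_j = -e_je_i for i != j.
Scalar part = u . v = (-3)*(-4) + 3*(-1) + (-5)*1
= 12 + (-3) + (-5) = 4
e12 coeff = (-3)*(-1) - 3*(-4) = 3 - (-12) = 15
e13 coeff = (-3)*1 - (-5)*(-4) = -3 - 20 = -23
e23 coeff = 3*1 - (-5)*(-1) = 3 - 5 = -2
uv = 4 + 15*e12 - 23*e13 - 2*e23


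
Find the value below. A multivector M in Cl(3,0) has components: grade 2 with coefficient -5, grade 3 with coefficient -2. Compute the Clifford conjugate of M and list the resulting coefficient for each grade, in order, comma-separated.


Clifford conjugate sign for grade k: (-1)^(k(k+1)/2)
Grade 2: (-1)^(2*3/2) = (-1)^3 = -1, coeff -5 -> 5
Grade 3: (-1)^(3*4/2) = (-1)^6 = 1, coeff -2 -> -2
Conjugated coefficients: 5, -2


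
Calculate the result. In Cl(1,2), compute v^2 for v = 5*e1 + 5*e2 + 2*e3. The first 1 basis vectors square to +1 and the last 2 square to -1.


v^2 = sum of c_i^2 * e_i^2
Positive signature terms (e_i^2 = +1): 5^2 = 25
Negative signature terms (e_j^2 = -1): 5^2 + 2^2 = 29
v^2 = 25 - 29 = -4


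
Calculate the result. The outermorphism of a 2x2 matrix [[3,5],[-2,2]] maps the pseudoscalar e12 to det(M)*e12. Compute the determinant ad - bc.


The outermorphism of a linear map f sends e1^e2 to f(e1)^f(e2).
f(e1) = 3*e1 - 2*e2
f(e2) = 5*e1 + 2*e2
f(e1) ^ f(e2) = (3*e1 - 2*e2) ^ (5*e1 + 2*e2)
= 3*2*e12 + (-2)*5*e21
= (6 - (-10))*e12
= 16*e12
Coefficient = 16


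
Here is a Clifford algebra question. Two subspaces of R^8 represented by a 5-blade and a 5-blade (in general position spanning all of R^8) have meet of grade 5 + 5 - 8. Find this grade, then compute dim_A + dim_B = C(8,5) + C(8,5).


Meet grade = grade(A) + grade(B) - n
= 5 + 5 - 8 = 2
C(8,5) = 56
C(8,5) = 56
dim_A + dim_B = 56 + 56 = 112


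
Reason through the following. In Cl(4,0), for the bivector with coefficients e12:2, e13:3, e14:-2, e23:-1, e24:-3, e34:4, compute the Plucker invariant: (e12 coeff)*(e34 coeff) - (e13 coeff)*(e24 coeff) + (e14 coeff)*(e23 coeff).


Plucker relation: af - be + cd
a*f = 2*4 = 8
b*e = 3*(-3) = -9
c*d = (-2)*(-1) = 2
af - be + cd = 8 - (-9) + 2
= 19


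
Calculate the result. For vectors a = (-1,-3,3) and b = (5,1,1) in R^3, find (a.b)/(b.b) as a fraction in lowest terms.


Projection coefficient = (a . b) / (b . b)
a . b = (-1)*5 + (-3)*1 + 3*1
= -5 + (-3) + 3 = -5
b . b = 5^2 + 1^2 + 1^2
= 25 + 1 + 1 = 27
Coefficient = -5/27
In lowest terms: -5/27


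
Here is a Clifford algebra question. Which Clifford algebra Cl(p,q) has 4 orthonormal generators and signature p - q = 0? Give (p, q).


We need p + q = 4 and p - q = 0.
Adding: 2p = 4 + 0 = 4, so p = 2.
Then q = 4 - 2 = 2.
(p, q) = (2, 2)


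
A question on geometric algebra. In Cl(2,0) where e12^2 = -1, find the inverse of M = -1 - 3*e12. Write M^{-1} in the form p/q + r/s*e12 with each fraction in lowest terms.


M = -1 - 3*e12, where e12^2 = -1.
Since M commutes with its reverse ~M = a - b*e12, M * ~M = a^2 - b^2*e12^2 = a^2 + b^2.
So M^{-1} = ~M / (a^2 + b^2) = (a - b*e12)/(a^2 + b^2).
a^2 + b^2 = 1 + 9 = 10
Scalar part = -1/10 = -1/10
Bivector coeff = 3/10 = 3/10
M^{-1} = -1/10 + 3/10*e12


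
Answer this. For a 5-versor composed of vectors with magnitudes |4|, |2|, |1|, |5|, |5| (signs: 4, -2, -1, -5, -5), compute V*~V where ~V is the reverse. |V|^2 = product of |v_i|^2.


Each vector v_i has |v_i|^2 = s_i^2
Squared scales: 4^2 = 16, (-2)^2 = 4, (-1)^2 = 1, (-5)^2 = 25, (-5)^2 = 25
|V|^2 = 16 * 4 * 1 * 25 * 25
= 40000


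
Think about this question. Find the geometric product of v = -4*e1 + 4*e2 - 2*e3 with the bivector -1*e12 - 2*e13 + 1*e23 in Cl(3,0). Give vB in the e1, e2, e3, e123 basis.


vB has grade-1 (vector) and grade-3 (trivector) parts: vB = (v _| B) + (v ^ B).
Vector part <vB>_1:
  e1: -v2*b12 - v3*b13 = -(4)*(-1) - (-2)*(-2) = 0
  e2: v1*b12 - v3*b23 = (-4)*(-1) - (-2)*(1) = 6
  e3: v1*b13 + v2*b23 = (-4)*(-2) + (4)*(1) = 12
Trivector part <vB>_3:
  e123: v1*b23 - v2*b13 + v3*b12 = (-4)*(1) - (4)*(-2) + (-2)*(-1) = 6
vB = 0*e1 + 6*e2 + 12*e3 + 6*e123


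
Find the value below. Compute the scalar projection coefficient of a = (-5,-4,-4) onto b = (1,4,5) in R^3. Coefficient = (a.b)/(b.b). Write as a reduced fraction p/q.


Projection coefficient = (a . b) / (b . b)
a . b = (-5)*1 + (-4)*4 + (-4)*5
= -5 + (-16) + (-20) = -41
b . b = 1^2 + 4^2 + 5^2
= 1 + 16 + 25 = 42
Coefficient = -41/42
In lowest terms: -41/42


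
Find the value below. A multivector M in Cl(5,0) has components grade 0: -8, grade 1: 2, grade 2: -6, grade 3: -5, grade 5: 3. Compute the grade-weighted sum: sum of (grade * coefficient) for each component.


Grade-weighted sum = sum of grade_k * coefficient_k
0*(-8) = 0
1*2 = 2
2*(-6) = -12
3*(-5) = -15
5*3 = 15
Total = 0 + 2 + (-12) + (-15) + 15 = -10


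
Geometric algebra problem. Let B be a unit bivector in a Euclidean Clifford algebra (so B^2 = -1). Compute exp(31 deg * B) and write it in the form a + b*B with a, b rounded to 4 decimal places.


For a unit bivector B with B^2 = -1, the exponential series gives
e^(theta*B) = cos(theta) + sin(theta)*B (the GA analogue of Euler's formula).
theta = 31 degrees = 0.541052 rad
cos(31 deg) = 0.8572
sin(31 deg) = 0.5150
exp(theta*B) = 0.8572 + 0.5150*B


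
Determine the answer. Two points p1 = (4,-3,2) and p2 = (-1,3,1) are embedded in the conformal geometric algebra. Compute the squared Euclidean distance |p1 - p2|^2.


p1 - p2 = (5, -6, 1)
|p1 - p2|^2 = 5^2 + (-6)^2 + 1^2
= 25 + 36 + 1
= 62


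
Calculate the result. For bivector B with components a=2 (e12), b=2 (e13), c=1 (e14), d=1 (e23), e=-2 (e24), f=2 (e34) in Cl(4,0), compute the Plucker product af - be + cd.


Plucker relation: af - be + cd
a*f = 2*2 = 4
b*e = 2*(-2) = -4
c*d = 1*1 = 1
af - be + cd = 4 - (-4) + 1
= 9


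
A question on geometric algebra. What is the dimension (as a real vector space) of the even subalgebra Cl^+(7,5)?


Even subalgebra dimension = 2^(n-1)
n = 7 + 5 = 12
2^(12 - 1) = 2^11 = 2048
Verification: sum of C(12,k) for even k = 1 + 66 + 495 + 924 + 495 + 66 + 1 = 2048
Result = 2048


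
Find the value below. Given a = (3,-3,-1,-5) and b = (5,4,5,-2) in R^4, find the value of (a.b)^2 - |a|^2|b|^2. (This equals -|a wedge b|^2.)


a . b = 3*5 + (-3)*4 + (-1)*5 + (-5)*(-2)
= 15 + (-12) + (-5) + 10 = 8
|a|^2 = 3^2 + (-3)^2 + (-1)^2 + (-5)^2 = 44
|b|^2 = 5^2 + 4^2 + 5^2 + (-2)^2 = 70
(a.b)^2 = 8^2 = 64
|a|^2 * |b|^2 = 44 * 70 = 3080
Result = 64 - 3080 = -3016


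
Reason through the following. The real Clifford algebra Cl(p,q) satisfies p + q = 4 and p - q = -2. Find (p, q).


We need p + q = 4 and p - q = -2.
Adding: 2p = 4 + (-2) = 2, so p = 1.
Then q = 4 - 1 = 3.
(p, q) = (1, 3)


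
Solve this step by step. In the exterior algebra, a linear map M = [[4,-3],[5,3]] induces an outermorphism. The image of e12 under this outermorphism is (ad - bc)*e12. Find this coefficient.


The outermorphism of a linear map f sends e1^e2 to f(e1)^f(e2).
f(e1) = 4*e1 + 5*e2
f(e2) = -3*e1 + 3*e2
f(e1) ^ f(e2) = (4*e1 + 5*e2) ^ (-3*e1 + 3*e2)
= 4*3*e12 + 5*(-3)*e21
= (12 - (-15))*e12
= 27*e12
Coefficient = 27


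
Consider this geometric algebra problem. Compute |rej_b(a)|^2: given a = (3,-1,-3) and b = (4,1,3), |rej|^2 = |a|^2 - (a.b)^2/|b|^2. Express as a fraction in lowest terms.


|a|^2 = 3^2 + (-1)^2 + (-3)^2 = 19
|b|^2 = 4^2 + 1^2 + 3^2 = 26
a . b = 3*4 + (-1)*1 + (-3)*3 = 2
(a.b)^2 = 2^2 = 4
|rej|^2 = 19 - 4/26
= (494 - 4)/26
= 490/26
In lowest terms: 245/13


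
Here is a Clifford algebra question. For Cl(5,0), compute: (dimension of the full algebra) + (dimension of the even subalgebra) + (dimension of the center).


n = 5 + 0 = 5
Total dim = 2^5 = 32
Even subalgebra dim = 2^4 = 16
n is odd, so center dim = 2
Sum = 32 + 16 + 2 = 50


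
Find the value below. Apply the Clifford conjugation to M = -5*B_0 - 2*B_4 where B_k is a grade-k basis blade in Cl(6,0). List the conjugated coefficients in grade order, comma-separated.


Clifford conjugate sign for grade k: (-1)^(k(k+1)/2)
Grade 0: (-1)^(0*1/2) = (-1)^0 = 1, coeff -5 -> -5
Grade 4: (-1)^(4*5/2) = (-1)^10 = 1, coeff -2 -> -2
Conjugated coefficients: -5, -2


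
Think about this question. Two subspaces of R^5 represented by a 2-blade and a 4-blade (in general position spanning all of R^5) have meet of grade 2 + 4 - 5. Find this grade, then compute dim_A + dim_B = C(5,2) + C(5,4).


Meet grade = grade(A) + grade(B) - n
= 2 + 4 - 5 = 1
C(5,2) = 10
C(5,4) = 5
dim_A + dim_B = 10 + 5 = 15


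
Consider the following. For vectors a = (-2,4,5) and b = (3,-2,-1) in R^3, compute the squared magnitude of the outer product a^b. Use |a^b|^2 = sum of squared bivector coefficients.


a wedge b = (a1*b2 - a2*b1)*e12 + (a1*b3 - a3*b1)*e13 + (a2*b3 - a3*b2)*e23
e12 coeff: (-2)*(-2) - 4*3 = 4 - 12 = -8
e13 coeff: (-2)*(-1) - 5*3 = 2 - 15 = -13
e23 coeff: 4*(-1) - 5*(-2) = -4 - (-10) = 6
|a wedge b|^2 = (-8)^2 + (-13)^2 + 6^2
= 64 + 169 + 36
= 269


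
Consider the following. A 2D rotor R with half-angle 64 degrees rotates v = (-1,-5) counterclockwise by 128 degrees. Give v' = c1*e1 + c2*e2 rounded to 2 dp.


Rotor R = cos(64deg) - sin(64deg)*e12
Rotation angle theta = 2 * 64 = 128 degrees
v' = R*v*~R rotates v by theta.
cos(128deg) = -0.6157, sin(128deg) = 0.7880
v'_1 = -1*cos(128deg) - (-5)*sin(128deg)
= -1*(-0.6157) - (-5)*0.7880
= 4.56
v'_2 = -1*sin(128deg) + (-5)*cos(128deg)
= -1*0.7880 + (-5)*(-0.6157)
= 2.29
v' = 4.56*e1 + 2.29*e2


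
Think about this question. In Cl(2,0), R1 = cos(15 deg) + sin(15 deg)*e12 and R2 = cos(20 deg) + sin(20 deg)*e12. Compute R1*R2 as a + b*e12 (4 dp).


Same-plane rotors commute and their half-angles add:
R1*R2 = cos(a1 + a2) + sin(a1 + a2)*e12.
a1 + a2 = 15 + 20 = 35 deg
cos(35 deg) = 0.8192
sin(35 deg) = 0.5736
R1*R2 = 0.8192 + 0.5736*e12


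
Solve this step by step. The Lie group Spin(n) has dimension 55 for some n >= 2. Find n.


dim Spin(n) = dim so(n) = n(n-1)/2.
Solve n(n-1)/2 = 55, i.e. n^2 - n - 110 = 0.
Discriminant = 1 + 8*55 = 441
n = (1 + sqrt(441))/2 = (1 + 21)/2 = 11


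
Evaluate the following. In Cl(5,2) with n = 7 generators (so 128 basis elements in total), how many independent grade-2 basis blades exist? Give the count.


Number of grade-k basis blades in Cl(p,q) with n = p + q is C(n, k).
n = 5 + 2 = 7
C(7, 2) = 7! / (2! * 5!)
= 5040 / (2 * 120)
= 21
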